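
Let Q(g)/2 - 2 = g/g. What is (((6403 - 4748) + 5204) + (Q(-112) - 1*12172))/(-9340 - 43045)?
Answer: 5307/52385 ≈ 0.10131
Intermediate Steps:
Q(g) = 6 (Q(g) = 4 + 2*(g/g) = 4 + 2*1 = 4 + 2 = 6)
(((6403 - 4748) + 5204) + (Q(-112) - 1*12172))/(-9340 - 43045) = (((6403 - 4748) + 5204) + (6 - 1*12172))/(-9340 - 43045) = ((1655 + 5204) + (6 - 12172))/(-52385) = (6859 - 12166)*(-1/52385) = -5307*(-1/52385) = 5307/52385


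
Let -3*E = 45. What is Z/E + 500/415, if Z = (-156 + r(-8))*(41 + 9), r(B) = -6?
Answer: 44920/83 ≈ 541.21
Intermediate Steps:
E = -15 (E = -⅓*45 = -15)
Z = -8100 (Z = (-156 - 6)*(41 + 9) = -162*50 = -8100)
Z/E + 500/415 = -8100/(-15) + 500/415 = -8100*(-1/15) + 500*(1/415) = 540 + 100/83 = 44920/83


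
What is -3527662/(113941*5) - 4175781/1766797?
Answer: -8611625953219/1006553084885 ≈ -8.5556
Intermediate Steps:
-3527662/(113941*5) - 4175781/1766797 = -3527662/569705 - 4175781*1/1766797 = -3527662*1/569705 - 4175781/1766797 = -3527662/569705 - 4175781/1766797 = -8611625953219/1006553084885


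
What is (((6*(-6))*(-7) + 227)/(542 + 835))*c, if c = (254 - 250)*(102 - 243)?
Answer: -90052/459 ≈ -196.19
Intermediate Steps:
c = -564 (c = 4*(-141) = -564)
(((6*(-6))*(-7) + 227)/(542 + 835))*c = (((6*(-6))*(-7) + 227)/(542 + 835))*(-564) = ((-36*(-7) + 227)/1377)*(-564) = ((252 + 227)*(1/1377))*(-564) = (479*(1/1377))*(-564) = (479/1377)*(-564) = -90052/459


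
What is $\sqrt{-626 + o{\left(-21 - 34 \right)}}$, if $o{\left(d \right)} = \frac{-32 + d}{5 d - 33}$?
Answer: $\frac{439 i \sqrt{77}}{154} \approx 25.014 i$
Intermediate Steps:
$o{\left(d \right)} = \frac{-32 + d}{-33 + 5 d}$
$\sqrt{-626 + o{\left(-21 - 34 \right)}} = \sqrt{-626 + \frac{-32 - 55}{-33 + 5 \left(-21 - 34\right)}} = \sqrt{-626 + \frac{-32 - 55}{-33 + 5 \left(-55\right)}} = \sqrt{-626 + \frac{1}{-33 - 275} \left(-87\right)} = \sqrt{-626 + \frac{1}{-308} \left(-87\right)} = \sqrt{-626 - - \frac{87}{308}} = \sqrt{-626 + \frac{87}{308}} = \sqrt{- \frac{192721}{308}} = \frac{439 i \sqrt{77}}{154}$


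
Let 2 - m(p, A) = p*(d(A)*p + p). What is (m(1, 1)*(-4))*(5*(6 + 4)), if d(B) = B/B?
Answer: 0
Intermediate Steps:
d(B) = 1
m(p, A) = 2 - 2*p**2 (m(p, A) = 2 - p*(1*p + p) = 2 - p*(p + p) = 2 - p*2*p = 2 - 2*p**2)
(m(1, 1)*(-4))*(5*(6 + 4)) = ((2 - 2*1**2)*(-4))*(5*(6 + 4)) = ((2 - 2*1)*(-4))*(5*10) = ((2 - 2)*(-4))*50 = (0*(-4))*50 = 0*50 = 0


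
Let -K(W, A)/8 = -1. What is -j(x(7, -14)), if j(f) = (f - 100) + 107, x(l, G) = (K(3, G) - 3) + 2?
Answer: -14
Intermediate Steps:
K(W, A) = 8 (K(W, A) = -8*(-1) = 8)
x(l, G) = 7 (x(l, G) = (8 - 3) + 2 = 5 + 2 = 7)
j(f) = 7 + f (j(f) = (-100 + f) + 107 = 7 + f)
-j(x(7, -14)) = -(7 + 7) = -1*14 = -14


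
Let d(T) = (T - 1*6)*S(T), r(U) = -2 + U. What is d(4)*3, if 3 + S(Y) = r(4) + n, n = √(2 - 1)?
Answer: 0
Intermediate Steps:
n = 1 (n = √1 = 1)
S(Y) = 0 (S(Y) = -3 + ((-2 + 4) + 1) = -3 + (2 + 1) = -3 + 3 = 0)
d(T) = 0 (d(T) = (T - 1*6)*0 = (T - 6)*0 = (-6 + T)*0 = 0)
d(4)*3 = 0*3 = 0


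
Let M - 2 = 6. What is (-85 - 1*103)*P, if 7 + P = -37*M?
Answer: 56964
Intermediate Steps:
M = 8 (M = 2 + 6 = 8)
P = -303 (P = -7 - 37*8 = -7 - 296 = -303)
(-85 - 1*103)*P = (-85 - 1*103)*(-303) = (-85 - 103)*(-303) = -188*(-303) = 56964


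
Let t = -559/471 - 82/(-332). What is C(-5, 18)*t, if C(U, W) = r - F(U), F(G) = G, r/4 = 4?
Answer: -514381/26062 ≈ -19.737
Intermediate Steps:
r = 16 (r = 4*4 = 16)
C(U, W) = 16 - U
t = -73483/78186 (t = -559*1/471 - 82*(-1/332) = -559/471 + 41/166 = -73483/78186 ≈ -0.93985)
C(-5, 18)*t = (16 - 1*(-5))*(-73483/78186) = (16 + 5)*(-73483/78186) = 21*(-73483/78186) = -514381/26062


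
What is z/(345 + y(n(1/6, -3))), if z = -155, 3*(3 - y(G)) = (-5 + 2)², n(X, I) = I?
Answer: -31/69 ≈ -0.44928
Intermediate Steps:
y(G) = 0 (y(G) = 3 - (-5 + 2)²/3 = 3 - ⅓*(-3)² = 3 - ⅓*9 = 3 - 3 = 0)
z/(345 + y(n(1/6, -3))) = -155/(345 + 0) = -155/345 = (1/345)*(-155) = -31/69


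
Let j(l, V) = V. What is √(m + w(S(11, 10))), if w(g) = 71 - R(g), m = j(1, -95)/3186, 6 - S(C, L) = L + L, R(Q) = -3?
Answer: √83426826/1062 ≈ 8.6006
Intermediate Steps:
S(C, L) = 6 - 2*L (S(C, L) = 6 - (L + L) = 6 - 2*L)
m = -95/3186 ≈ -0.029818
w(g) = 74 (w(g) = 71 - 1*(-3) = 71 + 3 = 74)
√(m + w(S(11, 10))) = √(-95/3186 + 74) = √(235669/3186) = √83426826/1062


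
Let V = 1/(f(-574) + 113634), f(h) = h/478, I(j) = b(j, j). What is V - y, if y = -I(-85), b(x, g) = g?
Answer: -2308450076/27158239 ≈ -85.000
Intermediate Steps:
I(j) = j
f(h) = h/478 (f(h) = h*(1/478) = h/478)
y = 85 (y = -1*(-85) = 85)
V = 239/27158239 (V = 1/((1/478)*(-574) + 113634) = 1/(-287/239 + 113634) = 1/(27158239/239) = 239/27158239 ≈ 8.8003e-6)
V - y = 239/27158239 - 1*85 = 239/27158239 - 85 = -2308450076/27158239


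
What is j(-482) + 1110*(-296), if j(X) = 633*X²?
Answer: 146732532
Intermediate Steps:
j(-482) + 1110*(-296) = 633*(-482)² + 1110*(-296) = 633*232324 - 328560 = 147061092 - 328560 = 146732532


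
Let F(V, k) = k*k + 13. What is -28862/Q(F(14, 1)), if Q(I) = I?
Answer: -14431/7 ≈ -2061.6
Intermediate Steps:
F(V, k) = 13 + k**2 (F(V, k) = k**2 + 13 = 13 + k**2)
-28862/Q(F(14, 1)) = -28862/(13 + 1**2) = -28862/(13 + 1) = -28862/14 = -28862*1/14 = -14431/7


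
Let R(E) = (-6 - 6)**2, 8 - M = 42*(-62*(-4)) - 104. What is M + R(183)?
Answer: -10160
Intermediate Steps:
M = -10304 (M = 8 - (42*(-62*(-4)) - 104) = 8 - (42*248 - 104) = 8 - (10416 - 104) = 8 - 1*10312 = 8 - 10312 = -10304)
R(E) = 144 (R(E) = (-12)**2 = 144)
M + R(183) = -10304 + 144 = -10160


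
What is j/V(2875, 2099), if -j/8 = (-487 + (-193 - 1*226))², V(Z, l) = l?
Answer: -6566688/2099 ≈ -3128.5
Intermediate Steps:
j = -6566688 (j = -8*(-487 + (-193 - 1*226))² = -8*(-487 + (-193 - 226))² = -8*(-487 - 419)² = -8*(-906)² = -8*820836 = -6566688)
j/V(2875, 2099) = -6566688/2099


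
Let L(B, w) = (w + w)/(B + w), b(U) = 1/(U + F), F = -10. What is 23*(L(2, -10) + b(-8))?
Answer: 506/9 ≈ 56.222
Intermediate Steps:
b(U) = 1/(-10 + U) (b(U) = 1/(U - 10) = 1/(-10 + U))
L(B, w) = 2*w/(B + w) (L(B, w) = (2*w)/(B + w) = 2*w/(B + w))
23*(L(2, -10) + b(-8)) = 23*(2*(-10)/(2 - 10) + 1/(-10 - 8)) = 23*(2*(-10)/(-8) + 1/(-18)) = 23*(2*(-10)*(-⅛) - 1/18) = 23*(5/2 - 1/18) = 23*(22/9) = 506/9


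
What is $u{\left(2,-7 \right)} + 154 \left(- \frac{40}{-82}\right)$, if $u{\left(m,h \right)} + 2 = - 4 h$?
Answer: $\frac{4146}{41} \approx 101.12$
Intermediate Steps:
$u{\left(m,h \right)} = -2 - 4 h$
$u{\left(2,-7 \right)} + 154 \left(- \frac{40}{-82}\right) = \left(-2 - -28\right) + 154 \left(- \frac{40}{-82}\right) = \left(-2 + 28\right) + 154 \left(\left(-40\right) \left(- \frac{1}{82}\right)\right) = 26 + 154 \cdot \frac{20}{41} = 26 + \frac{3080}{41} = \frac{4146}{41}$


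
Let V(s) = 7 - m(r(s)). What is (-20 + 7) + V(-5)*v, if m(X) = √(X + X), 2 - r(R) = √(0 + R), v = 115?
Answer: 792 - 115*√(4 - 2*I*√5) ≈ 534.85 + 115.0*I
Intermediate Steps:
r(R) = 2 - √R (r(R) = 2 - √(0 + R) = 2 - √R)
m(X) = √2*√X (m(X) = √(2*X) = √2*√X)
V(s) = 7 - √2*√(2 - √s)
(-20 + 7) + V(-5)*v = (-20 + 7) + (7 - √(4 - 2*I*√5))*115 = -13 + (7 - √(4 - 2*I*√5))*115 = -13 + (805 - 115*√(4 - 2*I*√5)) = 792 - 115*√(4 - 2*I*√5)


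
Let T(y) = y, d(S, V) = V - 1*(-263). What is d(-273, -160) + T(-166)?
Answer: -63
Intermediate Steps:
d(S, V) = 263 + V (d(S, V) = V + 263 = 263 + V)
d(-273, -160) + T(-166) = (263 - 160) - 166 = 103 - 166 = -63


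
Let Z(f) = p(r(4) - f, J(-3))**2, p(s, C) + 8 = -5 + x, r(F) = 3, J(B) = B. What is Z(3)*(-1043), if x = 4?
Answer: -84483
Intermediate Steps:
p(s, C) = -9 (p(s, C) = -8 + (-5 + 4) = -8 - 1 = -9)
Z(f) = 81 (Z(f) = (-9)**2 = 81)
Z(3)*(-1043) = 81*(-1043) = -84483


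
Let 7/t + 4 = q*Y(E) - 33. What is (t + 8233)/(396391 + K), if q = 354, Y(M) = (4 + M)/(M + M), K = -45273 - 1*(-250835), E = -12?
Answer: 666880/48758193 ≈ 0.013677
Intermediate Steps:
K = 205562 (K = -45273 + 250835 = 205562)
Y(M) = (4 + M)/(2*M) (Y(M) = (4 + M)/((2*M)) = (4 + M)*(1/(2*M)) = (4 + M)/(2*M))
t = 7/81 (t = 7/(-4 + (354*((½)*(4 - 12)/(-12)) - 33)) = 7/(-4 + (354*((½)*(-1/12)*(-8)) - 33)) = 7/(-4 + (354*(⅓) - 33)) = 7/(-4 + (118 - 33)) = 7/(-4 + 85) = 7/81 ≈ 0.086420)
(t + 8233)/(396391 + K) = (7/81 + 8233)/(396391 + 205562) = (666880/81)/601953 = (666880/81)*(1/601953) = 666880/48758193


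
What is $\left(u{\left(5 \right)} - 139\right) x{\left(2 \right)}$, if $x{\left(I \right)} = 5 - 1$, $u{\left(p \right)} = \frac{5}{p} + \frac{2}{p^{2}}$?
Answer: $- \frac{13792}{25} \approx -551.68$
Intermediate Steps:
$u{\left(p \right)} = \frac{2}{p^{2}} + \frac{5}{p}$ ($u{\left(p \right)} = \frac{5}{p} + \frac{2}{p^{2}} = \frac{2}{p^{2}} + \frac{5}{p}$)
$x{\left(I \right)} = 4$ ($x{\left(I \right)} = 5 - 1 = 4$)
$\left(u{\left(5 \right)} - 139\right) x{\left(2 \right)} = \left(\frac{2 + 5 \cdot 5}{25} - 139\right) 4 = \left(\frac{2 + 25}{25} - 139\right) 4 = \left(\frac{1}{25} \cdot 27 - 139\right) 4 = \left(\frac{27}{25} - 139\right) 4 = \left(- \frac{3448}{25}\right) 4 = - \frac{13792}{25}$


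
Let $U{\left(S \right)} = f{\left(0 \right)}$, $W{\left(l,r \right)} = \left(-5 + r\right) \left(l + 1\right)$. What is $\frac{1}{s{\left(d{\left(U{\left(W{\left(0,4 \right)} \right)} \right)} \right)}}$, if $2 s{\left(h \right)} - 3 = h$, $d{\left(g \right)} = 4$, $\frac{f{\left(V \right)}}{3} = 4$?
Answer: $\frac{2}{7} \approx 0.28571$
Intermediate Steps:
$W{\left(l,r \right)} = \left(1 + l\right) \left(-5 + r\right)$ ($W{\left(l,r \right)} = \left(-5 + r\right) \left(1 + l\right) = \left(1 + l\right) \left(-5 + r\right)$)
$f{\left(V \right)} = 12$ ($f{\left(V \right)} = 3 \cdot 4 = 12$)
$U{\left(S \right)} = 12$
$s{\left(h \right)} = \frac{3}{2} + \frac{h}{2}$
$\frac{1}{s{\left(d{\left(U{\left(W{\left(0,4 \right)} \right)} \right)} \right)}} = \frac{1}{\frac{3}{2} + \frac{1}{2} \cdot 4} = \frac{1}{\frac{3}{2} + 2} = \frac{1}{\frac{7}{2}} = \frac{2}{7}$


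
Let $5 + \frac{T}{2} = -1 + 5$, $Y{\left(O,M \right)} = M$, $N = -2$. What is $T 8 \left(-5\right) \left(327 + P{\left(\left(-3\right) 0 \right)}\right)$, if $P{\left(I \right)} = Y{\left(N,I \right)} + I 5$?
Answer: $26160$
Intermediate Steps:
$T = -2$ ($T = -10 + 2 \left(-1 + 5\right) = -10 + 2 \cdot 4 = -10 + 8 = -2$)
$P{\left(I \right)} = 6 I$ ($P{\left(I \right)} = I + I 5 = I + 5 I = 6 I$)
$T 8 \left(-5\right) \left(327 + P{\left(\left(-3\right) 0 \right)}\right) = \left(-2\right) 8 \left(-5\right) \left(327 + 6 \left(\left(-3\right) 0\right)\right) = \left(-16\right) \left(-5\right) \left(327 + 6 \cdot 0\right) = 80 \left(327 + 0\right) = 80 \cdot 327 = 26160$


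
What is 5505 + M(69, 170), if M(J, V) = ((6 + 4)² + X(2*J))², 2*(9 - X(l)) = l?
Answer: 7105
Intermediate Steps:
X(l) = 9 - l/2
M(J, V) = (109 - J)² (M(J, V) = ((6 + 4)² + (9 - J))² = (10² + (9 - J))² = (100 + (9 - J))² = (109 - J)²)
5505 + M(69, 170) = 5505 + (-109 + 69)² = 5505 + (-40)² = 5505 + 1600 = 7105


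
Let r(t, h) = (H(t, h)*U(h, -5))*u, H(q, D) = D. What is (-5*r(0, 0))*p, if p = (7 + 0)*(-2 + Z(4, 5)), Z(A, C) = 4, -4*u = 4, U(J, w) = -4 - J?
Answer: 0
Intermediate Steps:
u = -1 (u = -¼*4 = -1)
r(t, h) = -h*(-4 - h) (r(t, h) = (h*(-4 - h))*(-1) = -h*(-4 - h))
p = 14 (p = (7 + 0)*(-2 + 4) = 7*2 = 14)
(-5*r(0, 0))*p = -0*(4 + 0)*14 = -0*4*14 = -5*0*14 = 0*14 = 0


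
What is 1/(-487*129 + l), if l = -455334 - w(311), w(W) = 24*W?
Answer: -1/525621 ≈ -1.9025e-6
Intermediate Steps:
l = -462798 (l = -455334 - 24*311 = -455334 - 1*7464 = -455334 - 7464 = -462798)
1/(-487*129 + l) = 1/(-487*129 - 462798) = 1/(-62823 - 462798) = 1/(-525621) = -1/525621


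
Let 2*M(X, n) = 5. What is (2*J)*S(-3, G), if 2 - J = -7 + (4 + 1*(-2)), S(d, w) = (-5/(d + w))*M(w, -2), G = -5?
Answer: 175/8 ≈ 21.875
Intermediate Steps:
M(X, n) = 5/2 (M(X, n) = (½)*5 = 5/2)
S(d, w) = -25/(2*(d + w)) (S(d, w) = -5/(d + w)*(5/2) = -25/(2*(d + w)))
J = 7 (J = 2 - (-7 + (4 + 1*(-2))) = 2 - (-7 + (4 - 2)) = 2 - (-7 + 2) = 2 - 1*(-5) = 2 + 5 = 7)
(2*J)*S(-3, G) = (2*7)*(-25/(2*(-3) + 2*(-5))) = 14*(-25/(-6 - 10)) = 14*(-25/(-16)) = 14*(-25*(-1/16)) = 14*(25/16) = 175/8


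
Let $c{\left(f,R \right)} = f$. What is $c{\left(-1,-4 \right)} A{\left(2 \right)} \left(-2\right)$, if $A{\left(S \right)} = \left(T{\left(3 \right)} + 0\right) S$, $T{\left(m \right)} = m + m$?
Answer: $24$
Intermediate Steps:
$T{\left(m \right)} = 2 m$
$A{\left(S \right)} = 6 S$ ($A{\left(S \right)} = \left(2 \cdot 3 + 0\right) S = \left(6 + 0\right) S = 6 S$)
$c{\left(-1,-4 \right)} A{\left(2 \right)} \left(-2\right) = - 6 \cdot 2 \left(-2\right) = \left(-1\right) 12 \left(-2\right) = \left(-12\right) \left(-2\right) = 24$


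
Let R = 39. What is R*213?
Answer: 8307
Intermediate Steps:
R*213 = 39*213 = 8307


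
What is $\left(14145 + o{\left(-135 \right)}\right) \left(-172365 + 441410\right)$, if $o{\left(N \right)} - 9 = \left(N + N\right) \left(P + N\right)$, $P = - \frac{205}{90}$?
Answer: $13780215855$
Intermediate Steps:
$P = - \frac{41}{18}$ ($P = \left(-205\right) \frac{1}{90} = - \frac{41}{18} \approx -2.2778$)
$o{\left(N \right)} = 9 + 2 N \left(- \frac{41}{18} + N\right)$ ($o{\left(N \right)} = 9 + \left(N + N\right) \left(- \frac{41}{18} + N\right) = 9 + 2 N \left(- \frac{41}{18} + N\right)$)
$\left(14145 + o{\left(-135 \right)}\right) \left(-172365 + 441410\right) = \left(14145 + \left(9 + 2 \left(-135\right)^{2} - -615\right)\right) \left(-172365 + 441410\right) = \left(14145 + \left(9 + 2 \cdot 18225 + 615\right)\right) 269045 = \left(14145 + \left(9 + 36450 + 615\right)\right) 269045 = \left(14145 + 37074\right) 269045 = 51219 \cdot 269045 = 13780215855$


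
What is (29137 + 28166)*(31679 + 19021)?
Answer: 2905262100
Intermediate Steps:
(29137 + 28166)*(31679 + 19021) = 57303*50700 = 2905262100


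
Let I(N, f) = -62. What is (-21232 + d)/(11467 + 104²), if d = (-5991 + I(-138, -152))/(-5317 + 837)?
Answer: -95113307/99827840 ≈ -0.95277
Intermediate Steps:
d = 6053/4480 (d = (-5991 - 62)/(-5317 + 837) = -6053/(-4480) = -6053*(-1/4480) = 6053/4480 ≈ 1.3511)
(-21232 + d)/(11467 + 104²) = (-21232 + 6053/4480)/(11467 + 104²) = -95113307/(4480*(11467 + 10816)) = -95113307/4480/22283 = -95113307/4480*1/22283 = -95113307/99827840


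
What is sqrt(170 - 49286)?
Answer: 2*I*sqrt(12279) ≈ 221.62*I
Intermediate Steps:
sqrt(170 - 49286) = sqrt(-49116) = 2*I*sqrt(12279)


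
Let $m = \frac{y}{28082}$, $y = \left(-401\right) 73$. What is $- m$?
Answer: $\frac{29273}{28082} \approx 1.0424$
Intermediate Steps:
$y = -29273$
$m = - \frac{29273}{28082} \approx -1.0424$
$- m = \left(-1\right) \left(- \frac{29273}{28082}\right) = \frac{29273}{28082}$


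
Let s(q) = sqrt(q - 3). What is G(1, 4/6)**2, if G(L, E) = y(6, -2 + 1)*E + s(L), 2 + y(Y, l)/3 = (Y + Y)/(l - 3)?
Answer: (10 - I*sqrt(2))**2 ≈ 98.0 - 28.284*I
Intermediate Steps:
y(Y, l) = -6 + 6*Y/(-3 + l) (y(Y, l) = -6 + 3*((Y + Y)/(l - 3)) = -6 + 3*((2*Y)/(-3 + l)) = -6 + 3*(2*Y/(-3 + l)) = -6 + 6*Y/(-3 + l))
s(q) = sqrt(-3 + q)
G(L, E) = sqrt(-3 + L) - 15*E (G(L, E) = (6*(3 + 6 - (-2 + 1))/(-3 + (-2 + 1)))*E + sqrt(-3 + L) = (6*(3 + 6 - 1*(-1))/(-3 - 1))*E + sqrt(-3 + L) = (6*(3 + 6 + 1)/(-4))*E + sqrt(-3 + L) = (6*(-1/4)*10)*E + sqrt(-3 + L) = -15*E + sqrt(-3 + L) = sqrt(-3 + L) - 15*E)
G(1, 4/6)**2 = (sqrt(-3 + 1) - 60/6)**2 = (sqrt(-2) - 60/6)**2 = (I*sqrt(2) - 15*2/3)**2 = (I*sqrt(2) - 10)**2 = (-10 + I*sqrt(2))**2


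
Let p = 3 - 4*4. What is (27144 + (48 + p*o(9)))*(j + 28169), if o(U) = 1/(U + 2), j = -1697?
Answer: 7917748728/11 ≈ 7.1980e+8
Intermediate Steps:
p = -13 (p = 3 - 16 = -13)
o(U) = 1/(2 + U)
(27144 + (48 + p*o(9)))*(j + 28169) = (27144 + (48 - 13/(2 + 9)))*(-1697 + 28169) = (27144 + (48 - 13/11))*26472 = (27144 + 515/11)*26472 = (299099/11)*26472 = 7917748728/11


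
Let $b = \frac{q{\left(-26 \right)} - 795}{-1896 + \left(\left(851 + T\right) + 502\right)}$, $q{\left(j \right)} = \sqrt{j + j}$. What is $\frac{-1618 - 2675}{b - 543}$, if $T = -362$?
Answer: $\frac{691632675}{87339617} - \frac{73305 i \sqrt{13}}{2270830042} \approx 7.9189 - 0.00011639 i$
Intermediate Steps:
$q{\left(j \right)} = \sqrt{2} \sqrt{j}$ ($q{\left(j \right)} = \sqrt{2 j} = \sqrt{2} \sqrt{j}$)
$b = \frac{159}{181} - \frac{2 i \sqrt{13}}{905}$ ($b = \frac{\sqrt{2} \sqrt{-26} - 795}{-1896 + \left(\left(851 - 362\right) + 502\right)} = \frac{\sqrt{2} i \sqrt{26} + \left(-949 + 154\right)}{-1896 + \left(489 + 502\right)} = \frac{2 i \sqrt{13} - 795}{-1896 + 991} = \frac{-795 + 2 i \sqrt{13}}{-905} = \left(-795 + 2 i \sqrt{13}\right) \left(- \frac{1}{905}\right) = \frac{159}{181} - \frac{2 i \sqrt{13}}{905} \approx 0.87845 - 0.0079681 i$)
$\frac{-1618 - 2675}{b - 543} = \frac{-1618 - 2675}{\left(\frac{159}{181} - \frac{2 i \sqrt{13}}{905}\right) - 543} = - \frac{4293}{- \frac{98124}{181} - \frac{2 i \sqrt{13}}{905}}$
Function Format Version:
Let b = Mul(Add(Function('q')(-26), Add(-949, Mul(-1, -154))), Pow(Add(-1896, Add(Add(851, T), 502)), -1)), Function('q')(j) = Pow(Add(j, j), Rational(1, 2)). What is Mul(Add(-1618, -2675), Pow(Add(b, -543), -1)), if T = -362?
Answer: Add(Rational(691632675, 87339617), Mul(Rational(-73305, 2270830042), I, Pow(13, Rational(1, 2)))) ≈ Add(7.9189, Mul(-0.00011639, I))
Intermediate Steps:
Function('q')(j) = Mul(Pow(2, Rational(1, 2)), Pow(j, Rational(1, 2))) (Function('q')(j) = Pow(Mul(2, j), Rational(1, 2)) = Mul(Pow(2, Rational(1, 2)), Pow(j, Rational(1, 2))))
b = Add(Rational(159, 181), Mul(Rational(-2, 905), I, Pow(13, Rational(1, 2)))) (b = Mul(Add(Mul(Pow(2, Rational(1, 2)), Pow(-26, Rational(1, 2))), Add(-949, Mul(-1, -154))), Pow(Add(-1896, Add(Add(851, -362), 502)), -1)) = Mul(Add(Mul(Pow(2, Rational(1, 2)), Mul(I, Pow(26, Rational(1, 2)))), Add(-949, 154)), Pow(Add(-1896, Add(489, 502)), -1)) = Mul(Add(Mul(2, I, Pow(13, Rational(1, 2))), -795), Pow(Add(-1896, 991), -1)) = Mul(Add(-795, Mul(2, I, Pow(13, Rational(1, 2)))), Pow(-905, -1)) = Mul(Add(-795, Mul(2, I, Pow(13, Rational(1, 2)))), Rational(-1, 905)) = Add(Rational(159, 181), Mul(Rational(-2, 905), I, Pow(13, Rational(1, 2)))) ≈ Add(0.87845, Mul(-0.0079681, I)))
Mul(Add(-1618, -2675), Pow(Add(b, -543), -1)) = Mul(Add(-1618, -2675), Pow(Add(Add(Rational(159, 181), Mul(Rational(-2, 905), I, Pow(13, Rational(1, 2)))), -543), -1)) = Mul(-4293, Pow(Add(Rational(-98124, 181), Mul(Rational(-2, 905), I, Pow(13, Rational(1, 2)))), -1))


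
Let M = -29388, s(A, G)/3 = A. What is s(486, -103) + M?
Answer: -27930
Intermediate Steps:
s(A, G) = 3*A
s(486, -103) + M = 3*486 - 29388 = 1458 - 29388 = -27930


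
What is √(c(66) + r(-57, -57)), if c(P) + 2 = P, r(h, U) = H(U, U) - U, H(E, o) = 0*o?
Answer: 11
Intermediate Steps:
H(E, o) = 0
r(h, U) = -U (r(h, U) = 0 - U = -U)
c(P) = -2 + P
√(c(66) + r(-57, -57)) = √((-2 + 66) - 1*(-57)) = √(64 + 57) = √121 = 11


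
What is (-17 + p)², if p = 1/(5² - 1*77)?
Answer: 783225/2704 ≈ 289.65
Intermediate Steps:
p = -1/52 (p = 1/(25 - 77) = 1/(-52) = -1/52 ≈ -0.019231)
(-17 + p)² = (-17 - 1/52)² = (-885/52)² = 783225/2704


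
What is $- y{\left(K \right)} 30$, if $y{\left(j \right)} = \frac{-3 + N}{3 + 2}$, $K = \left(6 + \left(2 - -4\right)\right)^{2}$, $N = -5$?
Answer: $48$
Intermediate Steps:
$K = 144$ ($K = \left(6 + \left(2 + 4\right)\right)^{2} = \left(6 + 6\right)^{2} = 12^{2} = 144$)
$y{\left(j \right)} = - \frac{8}{5}$ ($y{\left(j \right)} = \frac{-3 - 5}{3 + 2} = - \frac{8}{5}$)
$- y{\left(K \right)} 30 = \left(-1\right) \left(- \frac{8}{5}\right) 30 = \frac{8}{5} \cdot 30 = 48$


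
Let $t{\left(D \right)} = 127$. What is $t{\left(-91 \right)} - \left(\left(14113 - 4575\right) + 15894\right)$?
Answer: $-25305$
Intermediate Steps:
$t{\left(-91 \right)} - \left(\left(14113 - 4575\right) + 15894\right) = 127 - \left(\left(14113 - 4575\right) + 15894\right) = 127 - \left(9538 + 15894\right) = 127 - 25432 = -25305$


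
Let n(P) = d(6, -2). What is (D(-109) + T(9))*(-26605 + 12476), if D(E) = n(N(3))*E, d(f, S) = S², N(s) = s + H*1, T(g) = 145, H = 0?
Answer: 4111539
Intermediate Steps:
N(s) = s (N(s) = s + 0*1 = s + 0 = s)
n(P) = 4 (n(P) = (-2)² = 4)
D(E) = 4*E
(D(-109) + T(9))*(-26605 + 12476) = (4*(-109) + 145)*(-26605 + 12476) = (-436 + 145)*(-14129) = -291*(-14129) = 4111539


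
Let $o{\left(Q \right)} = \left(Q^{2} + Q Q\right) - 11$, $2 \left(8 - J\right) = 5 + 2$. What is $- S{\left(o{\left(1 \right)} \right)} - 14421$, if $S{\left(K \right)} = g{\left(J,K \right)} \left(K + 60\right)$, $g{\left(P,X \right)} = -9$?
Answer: $-13962$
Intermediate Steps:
$J = \frac{9}{2}$ ($J = 8 - \frac{5 + 2}{2} = 8 - \frac{7}{2} = \frac{9}{2} \approx 4.5$)
$o{\left(Q \right)} = -11 + 2 Q^{2}$ ($o{\left(Q \right)} = \left(Q^{2} + Q^{2}\right) - 11 = 2 Q^{2} - 11 = -11 + 2 Q^{2}$)
$S{\left(K \right)} = -540 - 9 K$ ($S{\left(K \right)} = - 9 \left(K + 60\right) = - 9 \left(60 + K\right) = -540 - 9 K$)
$- S{\left(o{\left(1 \right)} \right)} - 14421 = - (-540 - 9 \left(-11 + 2 \cdot 1^{2}\right)) - 14421 = - (-540 - 9 \left(-11 + 2 \cdot 1\right)) - 14421 = - (-540 - 9 \left(-11 + 2\right)) - 14421 = - (-540 - -81) - 14421 = - (-540 + 81) - 14421 = \left(-1\right) \left(-459\right) - 14421 = 459 - 14421 = -13962$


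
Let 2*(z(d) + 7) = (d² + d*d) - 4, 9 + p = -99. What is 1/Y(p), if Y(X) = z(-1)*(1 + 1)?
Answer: -1/16 ≈ -0.062500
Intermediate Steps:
p = -108 (p = -9 - 99 = -108)
z(d) = -9 + d² (z(d) = -7 + ((d² + d*d) - 4)/2 = -7 + ((d² + d²) - 4)/2 = -7 + (2*d² - 4)/2 = -7 + (-4 + 2*d²)/2 = -7 + (-2 + d²) = -9 + d²)
Y(X) = -16 (Y(X) = (-9 + (-1)²)*(1 + 1) = (-9 + 1)*2 = -8*2 = -16)
1/Y(p) = 1/(-16) = -1/16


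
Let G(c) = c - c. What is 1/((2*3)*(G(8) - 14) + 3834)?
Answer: 1/3750 ≈ 0.00026667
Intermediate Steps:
G(c) = 0
1/((2*3)*(G(8) - 14) + 3834) = 1/((2*3)*(0 - 14) + 3834) = 1/(6*(-14) + 3834) = 1/(-84 + 3834) = 1/3750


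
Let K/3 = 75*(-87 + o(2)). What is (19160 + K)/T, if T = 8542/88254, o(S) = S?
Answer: 1544445/4271 ≈ 361.61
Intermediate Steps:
T = 4271/44127 (T = 8542*(1/88254) = 4271/44127 ≈ 0.096789)
K = -19125 (K = 3*(75*(-87 + 2)) = 3*(75*(-85)) = 3*(-6375) = -19125)
(19160 + K)/T = (19160 - 19125)/(4271/44127) = 35*(44127/4271) = 1544445/4271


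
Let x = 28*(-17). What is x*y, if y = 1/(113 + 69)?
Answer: -34/13 ≈ -2.6154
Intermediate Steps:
x = -476
y = 1/182 ≈ 0.0054945
x*y = -476*1/182 = -34/13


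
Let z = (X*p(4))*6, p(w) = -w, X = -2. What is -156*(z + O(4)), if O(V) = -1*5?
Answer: -6708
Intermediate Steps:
O(V) = -5
z = 48 (z = -(-2)*4*6 = -2*(-4)*6 = 8*6 = 48)
-156*(z + O(4)) = -156*(48 - 5) = -156*43 = -6708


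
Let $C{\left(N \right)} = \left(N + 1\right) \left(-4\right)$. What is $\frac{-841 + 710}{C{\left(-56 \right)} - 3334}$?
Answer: $\frac{131}{3114} \approx 0.042068$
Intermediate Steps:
$C{\left(N \right)} = -4 - 4 N$ ($C{\left(N \right)} = \left(1 + N\right) \left(-4\right) = -4 - 4 N$)
$\frac{-841 + 710}{C{\left(-56 \right)} - 3334} = \frac{-841 + 710}{\left(-4 - -224\right) - 3334} = - \frac{131}{\left(-4 + 224\right) - 3334} = - \frac{131}{220 - 3334} = - \frac{131}{-3114} = \left(-131\right) \left(- \frac{1}{3114}\right) = \frac{131}{3114}$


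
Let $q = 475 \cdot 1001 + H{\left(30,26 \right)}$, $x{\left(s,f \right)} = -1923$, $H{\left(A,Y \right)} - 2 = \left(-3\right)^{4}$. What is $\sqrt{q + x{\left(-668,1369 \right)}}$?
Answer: $\sqrt{473635} \approx 688.21$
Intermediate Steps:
$H{\left(A,Y \right)} = 83$ ($H{\left(A,Y \right)} = 2 + \left(-3\right)^{4} = 2 + 81 = 83$)
$q = 475558$ ($q = 475 \cdot 1001 + 83 = 475475 + 83 = 475558$)
$\sqrt{q + x{\left(-668,1369 \right)}} = \sqrt{475558 - 1923} = \sqrt{473635}$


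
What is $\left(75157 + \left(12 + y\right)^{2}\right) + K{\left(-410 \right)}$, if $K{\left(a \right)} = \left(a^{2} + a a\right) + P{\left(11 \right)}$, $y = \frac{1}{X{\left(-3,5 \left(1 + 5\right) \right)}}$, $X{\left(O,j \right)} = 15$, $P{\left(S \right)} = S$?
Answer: $\frac{92590561}{225} \approx 4.1151 \cdot 10^{5}$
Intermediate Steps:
$y = \frac{1}{15} \approx 0.066667$
$K{\left(a \right)} = 11 + 2 a^{2}$ ($K{\left(a \right)} = \left(a^{2} + a a\right) + 11 = \left(a^{2} + a^{2}\right) + 11 = 2 a^{2} + 11 = 11 + 2 a^{2}$)
$\left(75157 + \left(12 + y\right)^{2}\right) + K{\left(-410 \right)} = \left(75157 + \left(12 + \frac{1}{15}\right)^{2}\right) + \left(11 + 2 \left(-410\right)^{2}\right) = \left(75157 + \left(\frac{181}{15}\right)^{2}\right) + \left(11 + 2 \cdot 168100\right) = \left(75157 + \frac{32761}{225}\right) + \left(11 + 336200\right) = \frac{16943086}{225} + 336211 = \frac{92590561}{225}$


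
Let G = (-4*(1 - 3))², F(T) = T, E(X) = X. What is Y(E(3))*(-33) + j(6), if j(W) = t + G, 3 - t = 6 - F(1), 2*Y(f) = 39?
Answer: -1163/2 ≈ -581.50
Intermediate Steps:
Y(f) = 39/2 (Y(f) = (½)*39 = 39/2)
G = 64 (G = (-4*(-2))² = 8² = 64)
t = -2 (t = 3 - (6 - 1*1) = 3 - (6 - 1) = 3 - 1*5 = 3 - 5 = -2)
j(W) = 62 (j(W) = -2 + 64 = 62)
Y(E(3))*(-33) + j(6) = (39/2)*(-33) + 62 = -1287/2 + 62 = -1163/2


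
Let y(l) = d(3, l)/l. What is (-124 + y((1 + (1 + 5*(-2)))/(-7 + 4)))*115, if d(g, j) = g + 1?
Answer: -28175/2 ≈ -14088.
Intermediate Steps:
d(g, j) = 1 + g
y(l) = 4/l (y(l) = (1 + 3)/l = 4/l)
(-124 + y((1 + (1 + 5*(-2)))/(-7 + 4)))*115 = (-124 + 4/(((1 + (1 + 5*(-2)))/(-7 + 4))))*115 = (-124 + 4/(((1 + (1 - 10))/(-3))))*115 = (-124 + 4/(((1 - 9)*(-⅓))))*115 = (-124 + 4/((-8*(-⅓))))*115 = (-124 + 4/(8/3))*115 = (-124 + 4*(3/8))*115 = (-124 + 3/2)*115 = -245/2*115 = -28175/2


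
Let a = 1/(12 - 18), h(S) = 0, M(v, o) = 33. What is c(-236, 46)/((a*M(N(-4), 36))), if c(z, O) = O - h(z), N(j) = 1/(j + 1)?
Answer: -92/11 ≈ -8.3636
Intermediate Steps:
N(j) = 1/(1 + j)
a = -⅙ (a = 1/(-6) = -⅙ ≈ -0.16667)
c(z, O) = O (c(z, O) = O - 1*0 = O + 0 = O)
c(-236, 46)/((a*M(N(-4), 36))) = 46/((-⅙*33)) = 46/(-11/2) = 46*(-2/11) = -92/11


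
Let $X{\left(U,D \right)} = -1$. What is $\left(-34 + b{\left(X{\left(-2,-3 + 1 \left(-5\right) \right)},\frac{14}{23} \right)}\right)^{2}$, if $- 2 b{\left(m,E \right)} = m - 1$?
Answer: $1089$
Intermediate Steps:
$b{\left(m,E \right)} = \frac{1}{2} - \frac{m}{2}$ ($b{\left(m,E \right)} = - \frac{m - 1}{2} = - \frac{-1 + m}{2} = \frac{1}{2} - \frac{m}{2}$)
$\left(-34 + b{\left(X{\left(-2,-3 + 1 \left(-5\right) \right)},\frac{14}{23} \right)}\right)^{2} = \left(-34 + \left(\frac{1}{2} - - \frac{1}{2}\right)\right)^{2} = \left(-34 + \left(\frac{1}{2} + \frac{1}{2}\right)\right)^{2} = \left(-34 + 1\right)^{2} = \left(-33\right)^{2} = 1089$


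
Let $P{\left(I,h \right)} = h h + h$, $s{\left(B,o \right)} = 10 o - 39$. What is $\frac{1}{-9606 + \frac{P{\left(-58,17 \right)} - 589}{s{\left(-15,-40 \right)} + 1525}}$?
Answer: $- \frac{1086}{10432399} \approx -0.0001041$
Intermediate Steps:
$s{\left(B,o \right)} = -39 + 10 o$
$P{\left(I,h \right)} = h + h^{2}$ ($P{\left(I,h \right)} = h^{2} + h = h + h^{2}$)
$\frac{1}{-9606 + \frac{P{\left(-58,17 \right)} - 589}{s{\left(-15,-40 \right)} + 1525}} = \frac{1}{-9606 + \frac{17 \left(1 + 17\right) - 589}{\left(-39 + 10 \left(-40\right)\right) + 1525}} = \frac{1}{-9606 + \frac{17 \cdot 18 - 589}{\left(-39 - 400\right) + 1525}} = \frac{1}{-9606 + \frac{306 - 589}{-439 + 1525}} = \frac{1}{-9606 - \frac{283}{1086}} = \frac{1}{- \frac{10432399}{1086}} = - \frac{1086}{10432399}$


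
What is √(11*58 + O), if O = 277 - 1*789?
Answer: 3*√14 ≈ 11.225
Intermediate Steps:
O = -512 (O = 277 - 789 = -512)
√(11*58 + O) = √(11*58 - 512) = √(638 - 512) = √126 = 3*√14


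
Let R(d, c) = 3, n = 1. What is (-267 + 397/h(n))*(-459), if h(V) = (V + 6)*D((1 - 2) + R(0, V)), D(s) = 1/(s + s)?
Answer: 128979/7 ≈ 18426.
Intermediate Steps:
D(s) = 1/(2*s)
h(V) = 3/2 + V/4 (h(V) = (V + 6)*(1/(2*((1 - 2) + 3))) = (6 + V)*(1/(2*(-1 + 3))) = (6 + V)*((½)/2) = (6 + V)*((½)*(½)) = (6 + V)*(¼) = 3/2 + V/4)
(-267 + 397/h(n))*(-459) = (-267 + 397/(3/2 + (¼)*1))*(-459) = (-267 + 397/(3/2 + ¼))*(-459) = (-267 + 397/(7/4))*(-459) = (-267 + 397*(4/7))*(-459) = (-267 + 1588/7)*(-459) = -281/7*(-459) = 128979/7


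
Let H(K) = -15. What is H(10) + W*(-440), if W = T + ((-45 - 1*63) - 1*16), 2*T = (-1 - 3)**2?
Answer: 51025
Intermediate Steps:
T = 8 (T = (-1 - 3)**2/2 = (1/2)*(-4)**2 = (1/2)*16 = 8)
W = -116 (W = 8 + ((-45 - 1*63) - 1*16) = 8 + ((-45 - 63) - 16) = 8 + (-108 - 16) = 8 - 124 = -116)
H(10) + W*(-440) = -15 - 116*(-440) = -15 + 51040 = 51025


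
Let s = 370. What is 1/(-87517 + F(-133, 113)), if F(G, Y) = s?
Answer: -1/87147 ≈ -1.1475e-5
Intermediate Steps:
F(G, Y) = 370
1/(-87517 + F(-133, 113)) = 1/(-87517 + 370) = 1/(-87147) = -1/87147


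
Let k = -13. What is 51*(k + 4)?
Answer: -459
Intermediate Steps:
51*(k + 4) = 51*(-13 + 4) = 51*(-9) = -459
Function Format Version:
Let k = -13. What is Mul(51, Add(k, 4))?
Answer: -459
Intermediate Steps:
Mul(51, Add(k, 4)) = Mul(51, Add(-13, 4)) = Mul(51, -9) = -459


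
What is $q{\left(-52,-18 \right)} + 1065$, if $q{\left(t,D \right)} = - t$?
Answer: $1117$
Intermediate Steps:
$q{\left(-52,-18 \right)} + 1065 = \left(-1\right) \left(-52\right) + 1065 = 52 + 1065 = 1117$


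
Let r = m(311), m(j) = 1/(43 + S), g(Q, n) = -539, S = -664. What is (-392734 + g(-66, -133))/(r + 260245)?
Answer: -244222533/161612144 ≈ -1.5112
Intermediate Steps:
m(j) = -1/621 (m(j) = 1/(43 - 664) = 1/(-621) = -1/621)
r = -1/621 ≈ -0.0016103
(-392734 + g(-66, -133))/(r + 260245) = (-392734 - 539)/(-1/621 + 260245) = -393273/161612144/621 = -393273*621/161612144 = -244222533/161612144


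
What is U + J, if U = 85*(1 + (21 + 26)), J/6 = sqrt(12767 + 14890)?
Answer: 4080 + 18*sqrt(3073) ≈ 5077.8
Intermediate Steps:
J = 18*sqrt(3073) (J = 6*sqrt(12767 + 14890) = 6*sqrt(27657) = 6*(3*sqrt(3073)) = 18*sqrt(3073) ≈ 997.82)
U = 4080 (U = 85*(1 + 47) = 85*48 = 4080)
U + J = 4080 + 18*sqrt(3073)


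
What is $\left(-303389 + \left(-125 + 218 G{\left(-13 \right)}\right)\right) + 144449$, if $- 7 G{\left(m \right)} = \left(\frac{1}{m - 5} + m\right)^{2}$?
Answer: $- \frac{186399235}{1134} \approx -1.6437 \cdot 10^{5}$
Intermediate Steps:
$G{\left(m \right)} = - \frac{\left(m + \frac{1}{-5 + m}\right)^{2}}{7}$ ($G{\left(m \right)} = - \frac{\left(\frac{1}{m - 5} + m\right)^{2}}{7} = - \frac{\left(\frac{1}{-5 + m} + m\right)^{2}}{7} = - \frac{\left(m + \frac{1}{-5 + m}\right)^{2}}{7}$)
$\left(-303389 + \left(-125 + 218 G{\left(-13 \right)}\right)\right) + 144449 = \left(-303389 + \left(-125 + 218 \left(- \frac{\left(1 + \left(-13\right)^{2} - -65\right)^{2}}{7 \left(-5 - 13\right)^{2}}\right)\right)\right) + 144449 = \left(-303389 + \left(-125 + 218 \left(- \frac{\left(1 + 169 + 65\right)^{2}}{7 \cdot 324}\right)\right)\right) + 144449 = \left(-303389 + \left(-125 + 218 \left(\left(- \frac{1}{7}\right) \frac{1}{324} \cdot 235^{2}\right)\right)\right) + 144449 = \left(-303389 + \left(-125 + 218 \left(\left(- \frac{1}{7}\right) \frac{1}{324} \cdot 55225\right)\right)\right) + 144449 = \left(-303389 + \left(-125 + 218 \left(- \frac{55225}{2268}\right)\right)\right) + 144449 = \left(-303389 - \frac{6161275}{1134}\right) + 144449 = - \frac{350204401}{1134} + 144449 = - \frac{186399235}{1134}$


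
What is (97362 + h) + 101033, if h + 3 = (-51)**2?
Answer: 200993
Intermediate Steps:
h = 2598 (h = -3 + (-51)**2 = -3 + 2601 = 2598)
(97362 + h) + 101033 = (97362 + 2598) + 101033 = 99960 + 101033 = 200993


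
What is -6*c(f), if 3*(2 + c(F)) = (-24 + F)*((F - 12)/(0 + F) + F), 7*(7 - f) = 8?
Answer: 374628/2009 ≈ 186.47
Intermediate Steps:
f = 41/7 (f = 7 - ⅐*8 = 7 - 8/7 = 41/7 ≈ 5.8571)
c(F) = -2 + (-24 + F)*(F + (-12 + F)/F)/3 (c(F) = -2 + ((-24 + F)*((F - 12)/(0 + F) + F))/3 = -2 + ((-24 + F)*((-12 + F)/F + F))/3 = -2 + ((-24 + F)*(F + (-12 + F)/F))/3 = -2 + (-24 + F)*(F + (-12 + F)/F)/3)
-6*c(f) = -2*(288 - 1*41/7*(42 - (41/7)² + 23*(41/7)))/41/7 = -2*7*(288 - 1*41/7*(42 - 1*1681/49 + 943/7))/41 = -2*7*(288 - 1*41/7*(42 - 1681/49 + 943/7))/41 = -2*7*(288 - 1*41/7*6978/49)/41 = -2*7*(288 - 286098/343)/41 = -2*7*(-187314)/(41*343) = -6*(-62438/2009) = 374628/2009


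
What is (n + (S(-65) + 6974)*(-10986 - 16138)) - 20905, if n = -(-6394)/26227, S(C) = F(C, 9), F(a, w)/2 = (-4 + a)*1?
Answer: -4863549796769/26227 ≈ -1.8544e+8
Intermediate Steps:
F(a, w) = -8 + 2*a (F(a, w) = 2*((-4 + a)*1) = 2*(-4 + a) = -8 + 2*a)
S(C) = -8 + 2*C
n = 6394/26227 (n = -(-6394)/26227 = -1*(-6394/26227) = 6394/26227 ≈ 0.24379)
(n + (S(-65) + 6974)*(-10986 - 16138)) - 20905 = (6394/26227 + ((-8 + 2*(-65)) + 6974)*(-10986 - 16138)) - 20905 = (6394/26227 + ((-8 - 130) + 6974)*(-27124)) - 20905 = (6394/26227 + (-138 + 6974)*(-27124)) - 20905 = (6394/26227 + 6836*(-27124)) - 20905 = (6394/26227 - 185419664) - 20905 = -4863001521334/26227 - 20905 = -4863549796769/26227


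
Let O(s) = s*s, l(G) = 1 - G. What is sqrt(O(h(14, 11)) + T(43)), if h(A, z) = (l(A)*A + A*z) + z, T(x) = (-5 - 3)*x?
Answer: I*sqrt(55) ≈ 7.4162*I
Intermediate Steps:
T(x) = -8*x
h(A, z) = z + A*z + A*(1 - A) (h(A, z) = ((1 - A)*A + A*z) + z = (A*(1 - A) + A*z) + z = (A*z + A*(1 - A)) + z = z + A*z + A*(1 - A))
O(s) = s**2
sqrt(O(h(14, 11)) + T(43)) = sqrt((11 + 14*11 - 1*14*(-1 + 14))**2 - 8*43) = sqrt((11 + 154 - 1*14*13)**2 - 344) = sqrt((11 + 154 - 182)**2 - 344) = sqrt((-17)**2 - 344) = sqrt(289 - 344) = sqrt(-55) = I*sqrt(55)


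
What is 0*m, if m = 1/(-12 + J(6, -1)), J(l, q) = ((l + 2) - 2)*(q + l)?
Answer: 0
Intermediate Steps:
J(l, q) = l*(l + q) (J(l, q) = ((2 + l) - 2)*(l + q) = l*(l + q))
m = 1/18 (m = 1/(-12 + 6*(6 - 1)) = 1/(-12 + 6*5) = 1/(-12 + 30) = 1/18 ≈ 0.055556)
0*m = 0*(1/18) = 0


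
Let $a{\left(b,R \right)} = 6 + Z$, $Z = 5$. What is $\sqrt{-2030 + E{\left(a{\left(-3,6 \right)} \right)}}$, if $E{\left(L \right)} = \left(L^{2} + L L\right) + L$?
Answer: $i \sqrt{1777} \approx 42.154 i$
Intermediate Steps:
$a{\left(b,R \right)} = 11$ ($a{\left(b,R \right)} = 6 + 5 = 11$)
$E{\left(L \right)} = L + 2 L^{2}$ ($E{\left(L \right)} = \left(L^{2} + L^{2}\right) + L = 2 L^{2} + L = L + 2 L^{2}$)
$\sqrt{-2030 + E{\left(a{\left(-3,6 \right)} \right)}} = \sqrt{-2030 + 11 \left(1 + 2 \cdot 11\right)} = \sqrt{-2030 + 11 \left(1 + 22\right)} = \sqrt{-2030 + 11 \cdot 23} = \sqrt{-2030 + 253} = \sqrt{-1777} = i \sqrt{1777}$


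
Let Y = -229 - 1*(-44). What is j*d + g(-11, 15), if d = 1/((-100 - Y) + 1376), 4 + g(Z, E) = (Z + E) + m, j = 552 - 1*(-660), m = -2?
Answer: -570/487 ≈ -1.1704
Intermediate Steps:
Y = -185 (Y = -229 + 44 = -185)
j = 1212 (j = 552 + 660 = 1212)
g(Z, E) = -6 + E + Z (g(Z, E) = -4 + ((Z + E) - 2) = -4 + ((E + Z) - 2) = -4 + (-2 + E + Z) = -6 + E + Z)
d = 1/1461 (d = 1/((-100 - 1*(-185)) + 1376) = 1/((-100 + 185) + 1376) = 1/(85 + 1376) = 1/1461 ≈ 0.00068446)
j*d + g(-11, 15) = 1212*(1/1461) + (-6 + 15 - 11) = 404/487 - 2 = -570/487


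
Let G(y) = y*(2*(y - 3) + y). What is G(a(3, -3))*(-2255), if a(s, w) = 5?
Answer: -101475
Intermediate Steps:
G(y) = y*(-6 + 3*y) (G(y) = y*(2*(-3 + y) + y) = y*((-6 + 2*y) + y) = y*(-6 + 3*y))
G(a(3, -3))*(-2255) = (3*5*(-2 + 5))*(-2255) = (3*5*3)*(-2255) = 45*(-2255) = -101475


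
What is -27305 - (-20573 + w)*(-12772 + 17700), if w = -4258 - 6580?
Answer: 154766103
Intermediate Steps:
w = -10838
-27305 - (-20573 + w)*(-12772 + 17700) = -27305 - (-20573 - 10838)*(-12772 + 17700) = -27305 - (-31411)*4928 = -27305 - 1*(-154793408) = -27305 + 154793408 = 154766103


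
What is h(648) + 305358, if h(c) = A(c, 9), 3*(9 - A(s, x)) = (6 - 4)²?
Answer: 916097/3 ≈ 3.0537e+5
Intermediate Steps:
A(s, x) = 23/3 (A(s, x) = 9 - (6 - 4)²/3 = 9 - ⅓*2² = 9 - ⅓*4 = 9 - 4/3 = 23/3)
h(c) = 23/3
h(648) + 305358 = 23/3 + 305358 = 916097/3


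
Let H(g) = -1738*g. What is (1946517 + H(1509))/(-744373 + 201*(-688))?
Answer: 676125/882661 ≈ 0.76601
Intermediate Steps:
(1946517 + H(1509))/(-744373 + 201*(-688)) = (1946517 - 1738*1509)/(-744373 + 201*(-688)) = (1946517 - 2622642)/(-744373 - 138288) = -676125/(-882661) = -676125*(-1/882661) = 676125/882661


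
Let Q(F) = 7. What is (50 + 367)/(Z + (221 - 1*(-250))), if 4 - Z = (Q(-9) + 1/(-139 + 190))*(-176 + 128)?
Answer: 2363/4601 ≈ 0.51358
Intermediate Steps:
Z = 5796/17 (Z = 4 - (7 + 1/(-139 + 190))*(-176 + 128) = 4 - (7 + 1/51)*(-48) = 4 - 358*(-48)/51 = 4 - 1*(-5728/17) = 4 + 5728/17 = 5796/17 ≈ 340.94)
(50 + 367)/(Z + (221 - 1*(-250))) = (50 + 367)/(5796/17 + (221 - 1*(-250))) = 417/(5796/17 + (221 + 250)) = 417/(5796/17 + 471) = 417/(13803/17) = 417*(17/13803) = 2363/4601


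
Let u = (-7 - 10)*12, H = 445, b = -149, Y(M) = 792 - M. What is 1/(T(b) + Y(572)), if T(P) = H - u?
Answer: 1/869 ≈ 0.0011507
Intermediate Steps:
u = -204 (u = -17*12 = -204)
T(P) = 649 (T(P) = 445 - 1*(-204) = 445 + 204 = 649)
1/(T(b) + Y(572)) = 1/(649 + (792 - 1*572)) = 1/(649 + (792 - 572)) = 1/(649 + 220) = 1/869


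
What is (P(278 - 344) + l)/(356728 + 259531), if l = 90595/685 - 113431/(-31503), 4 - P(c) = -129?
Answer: 165765581/379959856707 ≈ 0.00043627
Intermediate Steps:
P(c) = 133 (P(c) = 4 - 1*(-129) = 4 + 129 = 133)
l = 586342904/4315911 (l = 90595*(1/685) - 113431*(-1/31503) = 18119/137 + 113431/31503 = 586342904/4315911 ≈ 135.86)
(P(278 - 344) + l)/(356728 + 259531) = (133 + 586342904/4315911)/(356728 + 259531) = (1160359067/4315911)/616259 = (1160359067/4315911)*(1/616259) = 165765581/379959856707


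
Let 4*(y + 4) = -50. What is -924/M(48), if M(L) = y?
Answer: 56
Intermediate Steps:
y = -33/2 (y = -4 + (1/4)*(-50) = -4 - 25/2 = -33/2 ≈ -16.500)
M(L) = -33/2
-924/M(48) = -924/(-33/2) = -924*(-2)/33 = -14*(-4) = 56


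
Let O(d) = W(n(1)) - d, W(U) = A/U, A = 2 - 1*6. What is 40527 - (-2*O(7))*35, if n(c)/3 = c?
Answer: 119831/3 ≈ 39944.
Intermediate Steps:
n(c) = 3*c
A = -4 (A = 2 - 6 = -4)
W(U) = -4/U
O(d) = -4/3 - d (O(d) = -4/(3*1) - d = -4/3 - d)
40527 - (-2*O(7))*35 = 40527 - (-2*(-4/3 - 1*7))*35 = 40527 - (-2*(-4/3 - 7))*35 = 40527 - (-2*(-25/3))*35 = 40527 - 50*35/3 = 40527 - 1*1750/3 = 40527 - 1750/3 = 119831/3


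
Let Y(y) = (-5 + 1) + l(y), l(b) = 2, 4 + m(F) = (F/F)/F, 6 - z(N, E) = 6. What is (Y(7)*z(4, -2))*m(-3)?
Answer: 0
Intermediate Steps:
z(N, E) = 0 (z(N, E) = 6 - 1*6 = 6 - 6 = 0)
m(F) = -4 + 1/F (m(F) = -4 + (F/F)/F = -4 + 1/F)
Y(y) = -2 (Y(y) = (-5 + 1) + 2 = -4 + 2 = -2)
(Y(7)*z(4, -2))*m(-3) = (-2*0)*(-4 + 1/(-3)) = 0*(-4 - 1/3) = 0*(-13/3) = 0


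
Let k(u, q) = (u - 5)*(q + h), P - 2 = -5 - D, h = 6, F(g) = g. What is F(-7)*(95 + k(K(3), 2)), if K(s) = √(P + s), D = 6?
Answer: -385 - 56*I*√6 ≈ -385.0 - 137.17*I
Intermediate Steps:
P = -9 (P = 2 + (-5 - 1*6) = 2 + (-5 - 6) = 2 - 11 = -9)
K(s) = √(-9 + s)
k(u, q) = (-5 + u)*(6 + q) (k(u, q) = (u - 5)*(q + 6) = (-5 + u)*(6 + q))
F(-7)*(95 + k(K(3), 2)) = -7*(95 + (-30 - 5*2 + 6*√(-9 + 3) + 2*√(-9 + 3))) = -7*(95 + (-30 - 10 + 6*√(-6) + 2*√(-6))) = -7*(95 + (-30 - 10 + 6*(I*√6) + 2*(I*√6))) = -7*(95 + (-30 - 10 + 6*I*√6 + 2*I*√6)) = -7*(95 + (-40 + 8*I*√6)) = -7*(55 + 8*I*√6) = -385 - 56*I*√6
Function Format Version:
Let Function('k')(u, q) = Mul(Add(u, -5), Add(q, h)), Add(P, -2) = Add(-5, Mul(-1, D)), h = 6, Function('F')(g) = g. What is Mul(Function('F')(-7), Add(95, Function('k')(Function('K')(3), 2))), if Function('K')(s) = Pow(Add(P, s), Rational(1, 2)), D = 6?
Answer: Add(-385, Mul(-56, I, Pow(6, Rational(1, 2)))) ≈ Add(-385.00, Mul(-137.17, I))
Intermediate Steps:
P = -9 (P = Add(2, Add(-5, Mul(-1, 6))) = Add(2, Add(-5, -6)) = Add(2, -11) = -9)
Function('K')(s) = Pow(Add(-9, s), Rational(1, 2))
Function('k')(u, q) = Mul(Add(-5, u), Add(6, q)) (Function('k')(u, q) = Mul(Add(u, -5), Add(q, 6)) = Mul(Add(-5, u), Add(6, q)))
Mul(Function('F')(-7), Add(95, Function('k')(Function('K')(3), 2))) = Mul(-7, Add(95, Add(-30, Mul(-5, 2), Mul(6, Pow(Add(-9, 3), Rational(1, 2))), Mul(2, Pow(Add(-9, 3), Rational(1, 2)))))) = Mul(-7, Add(95, Add(-30, -10, Mul(6, Pow(-6, Rational(1, 2))), Mul(2, Pow(-6, Rational(1, 2)))))) = Mul(-7, Add(95, Add(-30, -10, Mul(6, Mul(I, Pow(6, Rational(1, 2)))), Mul(2, Mul(I, Pow(6, Rational(1, 2))))))) = Mul(-7, Add(95, Add(-30, -10, Mul(6, I, Pow(6, Rational(1, 2))), Mul(2, I, Pow(6, Rational(1, 2)))))) = Mul(-7, Add(95, Add(-40, Mul(8, I, Pow(6, Rational(1, 2)))))) = Mul(-7, Add(55, Mul(8, I, Pow(6, Rational(1, 2))))) = Add(-385, Mul(-56, I, Pow(6, Rational(1, 2))))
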